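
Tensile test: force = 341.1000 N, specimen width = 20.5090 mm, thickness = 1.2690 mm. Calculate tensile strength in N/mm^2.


Formula: TS = force / (width * thickness)
Substituting: TS = 341.1000 / (20.5090 * 1.2690)
Result: 13.1062 N/mm^2


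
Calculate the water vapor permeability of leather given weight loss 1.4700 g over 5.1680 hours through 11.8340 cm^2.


Formula: WVP = loss / (area * time)
Substituting: WVP = 1.4700 / (11.8340 * 5.1680)
Result: 0.0240361 g/(cm^2*hr)


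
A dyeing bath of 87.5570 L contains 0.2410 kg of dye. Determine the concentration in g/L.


Formula: Conc = dye_mass(kg) / volume(L) * 1000
Substituting: Conc = 0.2410 / 87.5570 * 1000
Result: 2.7525 g/L


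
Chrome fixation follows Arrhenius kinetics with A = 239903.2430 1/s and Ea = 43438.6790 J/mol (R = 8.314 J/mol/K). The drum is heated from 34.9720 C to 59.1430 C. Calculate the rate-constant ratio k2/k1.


T1 = 34.9720 + 273.15 = 308.1220 K; T2 = 59.1430 + 273.15 = 332.2930 K
k1 = A * exp(-Ea/(R*T1)) = 239903.2430 * exp(-43438.6790/(8.314*308.1220)) = 0.0103703 1/s
k2 = A * exp(-Ea/(R*T2)) = 239903.2430 * exp(-43438.6790/(8.314*332.2930)) = 0.0356014 1/s
k2/k1 = 0.0356014 / 0.0103703 = 3.4330


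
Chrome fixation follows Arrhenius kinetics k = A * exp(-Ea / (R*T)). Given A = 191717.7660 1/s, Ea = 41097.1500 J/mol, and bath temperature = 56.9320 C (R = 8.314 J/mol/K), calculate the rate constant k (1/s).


T_K = T_C + 273.15 = 56.9320 + 273.15 = 330.0820 K
exponent = -Ea / (R * T_K) = -41097.1500 / (8.314 * 330.0820) = -14.9754
k = A * exp(exponent) = 191717.7660 * exp(-14.9754) = 0.0601046 1/s


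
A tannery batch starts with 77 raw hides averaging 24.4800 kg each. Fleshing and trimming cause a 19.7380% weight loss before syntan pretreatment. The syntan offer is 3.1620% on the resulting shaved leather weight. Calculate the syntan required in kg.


Total_raw = N * avg_wt = 77 * 24.4800 = 1884.9600 kg
Substrate = Total_raw * (1 - loss/100) = 1884.9600 * (1 - 19.7380/100) = 1512.9066 kg
Syntan = Substrate * pct / 100 = 1512.9066 * 3.1620 / 100 = 47.8381 kg


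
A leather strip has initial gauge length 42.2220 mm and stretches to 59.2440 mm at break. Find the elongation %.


Formula: Elongation = (Lf - L0) / L0 * 100
Substituting: Elongation = (59.2440 - 42.2220) / 42.2220 * 100
Result: 40.3155 %


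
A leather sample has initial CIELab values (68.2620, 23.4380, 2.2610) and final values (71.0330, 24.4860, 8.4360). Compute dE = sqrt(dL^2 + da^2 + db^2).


dL = 2.7710, da = 1.0480, db = 6.1750
dE = sqrt(2.7710^2 + 1.0480^2 + 6.1750^2) = 6.8489


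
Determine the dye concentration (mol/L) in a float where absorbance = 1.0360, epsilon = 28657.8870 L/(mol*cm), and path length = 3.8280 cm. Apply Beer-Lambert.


Formula: c = A / (epsilon * l)
Substituting: c = 1.0360 / (28657.8870 * 3.8280)
Result: 9.4437e-06 mol/L


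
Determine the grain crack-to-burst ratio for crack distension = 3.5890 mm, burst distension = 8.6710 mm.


Formula: Ratio = crack / burst
Substituting: Ratio = 3.5890 / 8.6710
Result: 0.4139


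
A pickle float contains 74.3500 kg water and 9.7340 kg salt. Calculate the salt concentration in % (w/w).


Formula: Conc = salt / (water + salt) * 100
Substituting: Conc = 9.7340 / (74.3500 + 9.7340) * 100
Result: 11.5765 %


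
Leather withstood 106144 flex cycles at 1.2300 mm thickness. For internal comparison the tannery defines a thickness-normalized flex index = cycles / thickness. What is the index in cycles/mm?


Formula: Index = cycles / thickness
Substituting: Index = 106144 / 1.2300
Result: 86295.9350 cycles/mm


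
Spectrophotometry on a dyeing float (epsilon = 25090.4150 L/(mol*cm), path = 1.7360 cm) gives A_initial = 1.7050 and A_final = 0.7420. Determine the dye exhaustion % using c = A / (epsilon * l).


c_initial = A_i / (epsilon * l) = 1.7050 / (25090.4150 * 1.7360) = 3.9144e-05 mol/L
c_final = A_f / (epsilon * l) = 0.7420 / (25090.4150 * 1.7360) = 1.7035e-05 mol/L
Exhaustion = (c_initial - c_final) / c_initial * 100 = (3.9144e-05 - 1.7035e-05) / 3.9144e-05 * 100 = 56.4809 %


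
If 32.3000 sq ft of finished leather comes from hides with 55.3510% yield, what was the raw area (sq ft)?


Formula: raw = finished * 100 / yield
Substituting: raw = 32.3000 * 100 / 55.3510
Result: 58.3549 sq ft


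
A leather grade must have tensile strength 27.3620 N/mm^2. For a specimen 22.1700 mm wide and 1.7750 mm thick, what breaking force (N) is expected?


Formula: F = TS * w * t
Substituting: F = 27.3620 * 22.1700 * 1.7750
Result: 1076.7426 N


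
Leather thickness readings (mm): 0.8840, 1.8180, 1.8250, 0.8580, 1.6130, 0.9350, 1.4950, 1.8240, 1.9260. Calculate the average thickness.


Formula: Average = sum / n
Substituting: Average = 13.1780 / 9
Result: 1.4642 mm


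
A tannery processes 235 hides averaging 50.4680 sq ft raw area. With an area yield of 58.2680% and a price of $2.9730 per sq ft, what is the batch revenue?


Raw_total = N * avg_area = 235 * 50.4680 = 11859.9800 sq ft
Finished = Raw_total * yield / 100 = 11859.9800 * 58.2680 / 100 = 6910.5731 sq ft
Value = Finished * price = 6910.5731 * 2.9730 = 20545.1340 $


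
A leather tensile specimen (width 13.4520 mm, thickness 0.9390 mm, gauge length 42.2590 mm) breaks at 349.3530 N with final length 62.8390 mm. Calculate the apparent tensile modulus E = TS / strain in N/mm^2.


TS = F / (w * t) = 349.3530 / (13.4520 * 0.9390) = 27.6574 N/mm^2
strain = (Lf - L0) / L0 = (62.8390 - 42.2590) / 42.2590 = 0.4870
E = TS / strain = 27.6574 / 0.4870 = 56.7918 N/mm^2


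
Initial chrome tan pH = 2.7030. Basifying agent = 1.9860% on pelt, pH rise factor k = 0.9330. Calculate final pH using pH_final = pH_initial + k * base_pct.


Formula: pH_final = pH_initial + k * base_pct
Substituting: pH_final = 2.7030 + 0.9330 * 1.9860
Result: 4.5559


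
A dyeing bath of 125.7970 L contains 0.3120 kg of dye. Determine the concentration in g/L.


Formula: Conc = dye_mass(kg) / volume(L) * 1000
Substituting: Conc = 0.3120 / 125.7970 * 1000
Result: 2.4802 g/L


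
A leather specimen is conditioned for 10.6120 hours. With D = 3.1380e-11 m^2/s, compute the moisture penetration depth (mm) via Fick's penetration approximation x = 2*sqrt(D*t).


t = 10.6120 hr * 3600 = 38203.2000 s
D * t = 3.1380e-11 * 38203.2000 = 1.1988e-06
x = 2 * sqrt(D*t) = 2 * sqrt(1.1988e-06) = 0.00218981 m = 2.1898 mm


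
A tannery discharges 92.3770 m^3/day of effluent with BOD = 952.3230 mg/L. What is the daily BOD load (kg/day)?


Formula: BOD_load = volume * conc / 1000
Substituting: BOD_load = 92.3770 * 952.3230 / 1000
Result: 87.9727 kg/day


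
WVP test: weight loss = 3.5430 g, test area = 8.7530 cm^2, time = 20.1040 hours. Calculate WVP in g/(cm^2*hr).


Formula: WVP = loss / (area * time)
Substituting: WVP = 3.5430 / (8.7530 * 20.1040)
Result: 0.0201341 g/(cm^2*hr)


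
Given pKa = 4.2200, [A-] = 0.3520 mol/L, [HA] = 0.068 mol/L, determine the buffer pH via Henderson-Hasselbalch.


ratio = [A-] / [HA] = 0.3520 / 0.068 = 5.1765
log10(ratio) = 0.7140
pH = pKa + log10(ratio) = 4.2200 + 0.7140 = 4.9340


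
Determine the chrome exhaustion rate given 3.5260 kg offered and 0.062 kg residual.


Formula: Uptake = (offered - residual) / offered * 100
Substituting: Uptake = (3.5260 - 0.062) / 3.5260 * 100
Result: 98.2416 %


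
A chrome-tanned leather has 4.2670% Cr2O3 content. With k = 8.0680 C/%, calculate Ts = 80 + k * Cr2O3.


Formula: Ts = 80 + k * Cr2O3
Substituting: Ts = 80 + 8.0680 * 4.2670
Result: 114.4262 C


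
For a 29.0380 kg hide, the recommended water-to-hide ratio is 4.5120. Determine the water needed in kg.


Formula: Water = hide_weight * ratio
Substituting: Water = 29.0380 * 4.5120
Result: 131.0195 kg


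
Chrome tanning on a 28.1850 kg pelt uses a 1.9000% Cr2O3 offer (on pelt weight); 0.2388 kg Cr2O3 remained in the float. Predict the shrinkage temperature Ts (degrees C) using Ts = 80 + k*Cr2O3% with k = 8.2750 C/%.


Offered = pelt * offer_pct / 100 = 28.1850 * 1.9000 / 100 = 0.5355 kg
Uptake = offered - residual = 0.5355 - 0.2388 = 0.2967 kg
Cr2O3% on pelt = uptake / pelt * 100 = 0.2967 / 28.1850 * 100 = 1.0527 %
Ts = 80 + k * Cr2O3% = 80 + 8.2750 * 1.0527 = 88.7114 C


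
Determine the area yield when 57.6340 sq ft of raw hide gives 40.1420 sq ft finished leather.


Formula: Yield = finished / raw * 100
Substituting: Yield = 40.1420 / 57.6340 * 100
Result: 69.6499 %


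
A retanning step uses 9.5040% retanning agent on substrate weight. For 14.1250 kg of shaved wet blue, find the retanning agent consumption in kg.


Formula: Retan = substrate * pct / 100
Substituting: Retan = 14.1250 * 9.5040 / 100
Result: 1.3424 kg


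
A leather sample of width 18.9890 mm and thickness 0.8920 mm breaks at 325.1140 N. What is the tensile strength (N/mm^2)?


Formula: TS = force / (width * thickness)
Substituting: TS = 325.1140 / (18.9890 * 0.8920)
Result: 19.1941 N/mm^2


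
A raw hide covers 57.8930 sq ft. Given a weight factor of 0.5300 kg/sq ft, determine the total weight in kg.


Formula: Weight = area * weight_per_sqft
Substituting: Weight = 57.8930 * 0.5300
Result: 30.6833 kg


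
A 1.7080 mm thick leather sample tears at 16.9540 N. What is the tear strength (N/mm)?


Formula: Tear strength = force / thickness
Substituting: Tear strength = 16.9540 / 1.7080
Result: 9.9262 N/mm


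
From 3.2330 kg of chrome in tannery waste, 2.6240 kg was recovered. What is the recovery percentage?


Formula: Recovery = recovered / input * 100
Substituting: Recovery = 2.6240 / 3.2330 * 100
Result: 81.1630 %


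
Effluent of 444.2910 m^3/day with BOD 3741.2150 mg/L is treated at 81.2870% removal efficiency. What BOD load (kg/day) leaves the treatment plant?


Load_in = volume * conc / 1000 = 444.2910 * 3741.2150 / 1000 = 1662.1882 kg/day
Removed = Load_in * eff / 100 = 1662.1882 * 81.2870 / 100 = 1351.1429 kg/day
Load_out = Load_in - Removed = 1662.1882 - 1351.1429 = 311.0453 kg/day


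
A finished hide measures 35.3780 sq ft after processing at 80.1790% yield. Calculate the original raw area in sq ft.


Formula: raw = finished * 100 / yield
Substituting: raw = 35.3780 * 100 / 80.1790
Result: 44.1238 sq ft


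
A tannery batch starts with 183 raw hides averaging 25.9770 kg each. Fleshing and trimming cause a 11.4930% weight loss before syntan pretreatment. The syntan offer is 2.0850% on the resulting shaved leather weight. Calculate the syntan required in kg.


Total_raw = N * avg_wt = 183 * 25.9770 = 4753.7910 kg
Substrate = Total_raw * (1 - loss/100) = 4753.7910 * (1 - 11.4930/100) = 4207.4378 kg
Syntan = Substrate * pct / 100 = 4207.4378 * 2.0850 / 100 = 87.7251 kg


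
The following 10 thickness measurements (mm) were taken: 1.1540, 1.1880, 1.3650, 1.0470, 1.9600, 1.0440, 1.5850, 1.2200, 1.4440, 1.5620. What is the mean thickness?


Formula: Average = sum / n
Substituting: Average = 13.5690 / 10
Result: 1.3569 mm


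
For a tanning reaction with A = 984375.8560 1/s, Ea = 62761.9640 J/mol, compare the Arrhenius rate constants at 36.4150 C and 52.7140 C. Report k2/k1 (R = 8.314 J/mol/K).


T1 = 36.4150 + 273.15 = 309.5650 K; T2 = 52.7140 + 273.15 = 325.8640 K
k1 = A * exp(-Ea/(R*T1)) = 984375.8560 * exp(-62761.9640/(8.314*309.5650)) = 2.5270e-05 1/s
k2 = A * exp(-Ea/(R*T2)) = 984375.8560 * exp(-62761.9640/(8.314*325.8640)) = 8.5569e-05 1/s
k2/k1 = 8.5569e-05 / 2.5270e-05 = 3.3862


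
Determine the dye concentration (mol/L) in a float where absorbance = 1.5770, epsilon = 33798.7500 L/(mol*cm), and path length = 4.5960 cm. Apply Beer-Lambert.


Formula: c = A / (epsilon * l)
Substituting: c = 1.5770 / (33798.7500 * 4.5960)
Result: 1.0152e-05 mol/L


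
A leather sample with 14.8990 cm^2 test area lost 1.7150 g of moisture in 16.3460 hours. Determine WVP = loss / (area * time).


Formula: WVP = loss / (area * time)
Substituting: WVP = 1.7150 / (14.8990 * 16.3460)
Result: 0.00704199 g/(cm^2*hr)


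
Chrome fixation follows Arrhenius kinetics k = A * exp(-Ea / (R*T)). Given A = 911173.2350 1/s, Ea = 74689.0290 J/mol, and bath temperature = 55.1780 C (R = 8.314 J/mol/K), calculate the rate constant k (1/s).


T_K = T_C + 273.15 = 55.1780 + 273.15 = 328.3280 K
exponent = -Ea / (R * T_K) = -74689.0290 / (8.314 * 328.3280) = -27.3614
k = A * exp(exponent) = 911173.2350 * exp(-27.3614) = 1.1931e-06 1/s


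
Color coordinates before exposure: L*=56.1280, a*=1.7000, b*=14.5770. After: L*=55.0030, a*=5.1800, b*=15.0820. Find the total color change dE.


dL = -1.1250, da = 3.4800, db = 0.5050
dE = sqrt((-1.1250)^2 + 3.4800^2 + 0.5050^2) = 3.6920


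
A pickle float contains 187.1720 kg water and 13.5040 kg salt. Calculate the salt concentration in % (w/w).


Formula: Conc = salt / (water + salt) * 100
Substituting: Conc = 13.5040 / (187.1720 + 13.5040) * 100
Result: 6.7293 %


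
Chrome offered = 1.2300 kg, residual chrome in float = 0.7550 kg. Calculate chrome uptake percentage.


Formula: Uptake = (offered - residual) / offered * 100
Substituting: Uptake = (1.2300 - 0.7550) / 1.2300 * 100
Result: 38.6179 %


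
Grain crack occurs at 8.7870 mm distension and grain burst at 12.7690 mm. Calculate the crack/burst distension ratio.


Formula: Ratio = crack / burst
Substituting: Ratio = 8.7870 / 12.7690
Result: 0.6882


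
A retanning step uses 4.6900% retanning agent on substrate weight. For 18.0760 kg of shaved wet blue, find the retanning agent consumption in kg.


Formula: Retan = substrate * pct / 100
Substituting: Retan = 18.0760 * 4.6900 / 100
Result: 0.8478 kg


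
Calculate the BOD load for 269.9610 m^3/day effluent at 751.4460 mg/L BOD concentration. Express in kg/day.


Formula: BOD_load = volume * conc / 1000
Substituting: BOD_load = 269.9610 * 751.4460 / 1000
Result: 202.8611 kg/day


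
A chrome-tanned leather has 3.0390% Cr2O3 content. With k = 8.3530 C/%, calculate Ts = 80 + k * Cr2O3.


Formula: Ts = 80 + k * Cr2O3
Substituting: Ts = 80 + 8.3530 * 3.0390
Result: 105.3848 C


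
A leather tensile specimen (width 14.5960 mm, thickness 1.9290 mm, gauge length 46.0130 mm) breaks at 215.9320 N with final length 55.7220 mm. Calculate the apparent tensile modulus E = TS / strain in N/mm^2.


TS = F / (w * t) = 215.9320 / (14.5960 * 1.9290) = 7.6692 N/mm^2
strain = (Lf - L0) / L0 = (55.7220 - 46.0130) / 46.0130 = 0.2110
E = TS / strain = 7.6692 / 0.2110 = 36.3460 N/mm^2


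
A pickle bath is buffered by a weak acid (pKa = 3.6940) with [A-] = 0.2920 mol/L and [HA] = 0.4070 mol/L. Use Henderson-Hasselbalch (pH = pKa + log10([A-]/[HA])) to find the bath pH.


ratio = [A-] / [HA] = 0.2920 / 0.4070 = 0.7174
log10(ratio) = -0.1442
pH = pKa + log10(ratio) = 3.6940 - 0.1442 = 3.5498


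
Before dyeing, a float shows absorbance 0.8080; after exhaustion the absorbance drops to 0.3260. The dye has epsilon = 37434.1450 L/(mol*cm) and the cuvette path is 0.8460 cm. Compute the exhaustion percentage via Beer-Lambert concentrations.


c_initial = A_i / (epsilon * l) = 0.8080 / (37434.1450 * 0.8460) = 2.5514e-05 mol/L
c_final = A_f / (epsilon * l) = 0.3260 / (37434.1450 * 0.8460) = 1.0294e-05 mol/L
Exhaustion = (c_initial - c_final) / c_initial * 100 = (2.5514e-05 - 1.0294e-05) / 2.5514e-05 * 100 = 59.6535 %


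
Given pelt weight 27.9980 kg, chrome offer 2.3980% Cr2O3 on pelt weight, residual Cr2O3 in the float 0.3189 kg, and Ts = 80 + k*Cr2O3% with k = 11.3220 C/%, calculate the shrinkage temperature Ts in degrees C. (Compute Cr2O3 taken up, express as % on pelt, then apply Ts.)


Offered = pelt * offer_pct / 100 = 27.9980 * 2.3980 / 100 = 0.6714 kg
Uptake = offered - residual = 0.6714 - 0.3189 = 0.3525 kg
Cr2O3% on pelt = uptake / pelt * 100 = 0.3525 / 27.9980 * 100 = 1.2590 %
Ts = 80 + k * Cr2O3% = 80 + 11.3220 * 1.2590 = 94.2543 C


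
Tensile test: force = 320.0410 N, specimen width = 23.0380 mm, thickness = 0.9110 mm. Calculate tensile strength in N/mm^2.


Formula: TS = force / (width * thickness)
Substituting: TS = 320.0410 / (23.0380 * 0.9110)
Result: 15.2490 N/mm^2


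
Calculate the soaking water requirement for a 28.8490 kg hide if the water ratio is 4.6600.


Formula: Water = hide_weight * ratio
Substituting: Water = 28.8490 * 4.6600
Result: 134.4363 kg


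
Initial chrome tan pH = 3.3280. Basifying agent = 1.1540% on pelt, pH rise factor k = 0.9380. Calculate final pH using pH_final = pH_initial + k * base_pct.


Formula: pH_final = pH_initial + k * base_pct
Substituting: pH_final = 3.3280 + 0.9380 * 1.1540
Result: 4.4105


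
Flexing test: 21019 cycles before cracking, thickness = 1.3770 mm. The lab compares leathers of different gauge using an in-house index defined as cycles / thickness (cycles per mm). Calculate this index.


Formula: Index = cycles / thickness
Substituting: Index = 21019 / 1.3770
Result: 15264.3428 cycles/mm


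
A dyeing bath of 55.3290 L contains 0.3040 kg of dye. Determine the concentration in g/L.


Formula: Conc = dye_mass(kg) / volume(L) * 1000
Substituting: Conc = 0.3040 / 55.3290 * 1000
Result: 5.4944 g/L


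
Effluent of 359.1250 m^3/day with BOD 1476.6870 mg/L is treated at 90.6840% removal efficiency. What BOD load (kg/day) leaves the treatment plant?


Load_in = volume * conc / 1000 = 359.1250 * 1476.6870 / 1000 = 530.3152 kg/day
Removed = Load_in * eff / 100 = 530.3152 * 90.6840 / 100 = 480.9111 kg/day
Load_out = Load_in - Removed = 530.3152 - 480.9111 = 49.4042 kg/day


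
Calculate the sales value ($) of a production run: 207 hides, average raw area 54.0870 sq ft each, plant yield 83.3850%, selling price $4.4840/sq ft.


Raw_total = N * avg_area = 207 * 54.0870 = 11196.0090 sq ft
Finished = Raw_total * yield / 100 = 11196.0090 * 83.3850 / 100 = 9335.7921 sq ft
Value = Finished * price = 9335.7921 * 4.4840 = 41861.6918 $


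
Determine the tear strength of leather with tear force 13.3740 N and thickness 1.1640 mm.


Formula: Tear strength = force / thickness
Substituting: Tear strength = 13.3740 / 1.1640
Result: 11.4897 N/mm


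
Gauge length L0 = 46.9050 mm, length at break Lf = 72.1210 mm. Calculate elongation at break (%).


Formula: Elongation = (Lf - L0) / L0 * 100
Substituting: Elongation = (72.1210 - 46.9050) / 46.9050 * 100
Result: 53.7597 %


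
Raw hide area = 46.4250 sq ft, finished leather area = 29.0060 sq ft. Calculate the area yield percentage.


Formula: Yield = finished / raw * 100
Substituting: Yield = 29.0060 / 46.4250 * 100
Result: 62.4793 %


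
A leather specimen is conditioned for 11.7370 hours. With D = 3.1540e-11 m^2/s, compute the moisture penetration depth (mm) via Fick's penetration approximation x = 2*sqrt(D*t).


t = 11.7370 hr * 3600 = 42253.2000 s
D * t = 3.1540e-11 * 42253.2000 = 1.3327e-06
x = 2 * sqrt(D*t) = 2 * sqrt(1.3327e-06) = 0.00230882 m = 2.3088 mm


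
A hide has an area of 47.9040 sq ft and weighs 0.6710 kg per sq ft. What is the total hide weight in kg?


Formula: Weight = area * weight_per_sqft
Substituting: Weight = 47.9040 * 0.6710
Result: 32.1436 kg


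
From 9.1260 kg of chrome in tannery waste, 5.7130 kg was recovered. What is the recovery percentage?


Formula: Recovery = recovered / input * 100
Substituting: Recovery = 5.7130 / 9.1260 * 100
Result: 62.6014 %


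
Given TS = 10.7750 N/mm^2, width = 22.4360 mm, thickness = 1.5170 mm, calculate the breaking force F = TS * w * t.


Formula: F = TS * w * t
Substituting: F = 10.7750 * 22.4360 * 1.5170
Result: 366.7316 N


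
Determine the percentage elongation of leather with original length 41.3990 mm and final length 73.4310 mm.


Formula: Elongation = (Lf - L0) / L0 * 100
Substituting: Elongation = (73.4310 - 41.3990) / 41.3990 * 100
Result: 77.3738 %


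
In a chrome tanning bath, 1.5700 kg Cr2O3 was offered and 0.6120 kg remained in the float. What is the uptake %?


Formula: Uptake = (offered - residual) / offered * 100
Substituting: Uptake = (1.5700 - 0.6120) / 1.5700 * 100
Result: 61.0191 %


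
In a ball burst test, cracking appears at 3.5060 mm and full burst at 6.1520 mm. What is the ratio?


Formula: Ratio = crack / burst
Substituting: Ratio = 3.5060 / 6.1520
Result: 0.5699


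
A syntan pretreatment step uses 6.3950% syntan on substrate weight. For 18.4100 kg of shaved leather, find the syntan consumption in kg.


Formula: Syntan = substrate * pct / 100
Substituting: Syntan = 18.4100 * 6.3950 / 100
Result: 1.1773 kg


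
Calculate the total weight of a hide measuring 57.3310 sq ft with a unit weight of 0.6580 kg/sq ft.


Formula: Weight = area * weight_per_sqft
Substituting: Weight = 57.3310 * 0.6580
Result: 37.7238 kg


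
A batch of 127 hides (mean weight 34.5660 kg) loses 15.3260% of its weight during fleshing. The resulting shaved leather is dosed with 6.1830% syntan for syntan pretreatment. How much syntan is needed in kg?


Total_raw = N * avg_wt = 127 * 34.5660 = 4389.8820 kg
Substrate = Total_raw * (1 - loss/100) = 4389.8820 * (1 - 15.3260/100) = 3717.0887 kg
Syntan = Substrate * pct / 100 = 3717.0887 * 6.1830 / 100 = 229.8276 kg


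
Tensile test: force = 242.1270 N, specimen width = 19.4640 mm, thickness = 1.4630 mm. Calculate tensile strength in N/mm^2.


Formula: TS = force / (width * thickness)
Substituting: TS = 242.1270 / (19.4640 * 1.4630)
Result: 8.5029 N/mm^2


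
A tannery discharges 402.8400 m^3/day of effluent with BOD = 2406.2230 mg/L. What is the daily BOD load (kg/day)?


Formula: BOD_load = volume * conc / 1000
Substituting: BOD_load = 402.8400 * 2406.2230 / 1000
Result: 969.3229 kg/day


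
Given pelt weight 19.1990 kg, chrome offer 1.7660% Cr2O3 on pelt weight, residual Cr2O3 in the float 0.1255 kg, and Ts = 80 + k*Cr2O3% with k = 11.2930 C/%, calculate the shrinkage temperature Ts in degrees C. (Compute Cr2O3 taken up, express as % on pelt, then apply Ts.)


Offered = pelt * offer_pct / 100 = 19.1990 * 1.7660 / 100 = 0.3391 kg
Uptake = offered - residual = 0.3391 - 0.1255 = 0.2136 kg
Cr2O3% on pelt = uptake / pelt * 100 = 0.2136 / 19.1990 * 100 = 1.1123 %
Ts = 80 + k * Cr2O3% = 80 + 11.2930 * 1.1123 = 92.5614 C


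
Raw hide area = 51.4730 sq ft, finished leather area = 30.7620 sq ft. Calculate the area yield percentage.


Formula: Yield = finished / raw * 100
Substituting: Yield = 30.7620 / 51.4730 * 100
Result: 59.7634 %


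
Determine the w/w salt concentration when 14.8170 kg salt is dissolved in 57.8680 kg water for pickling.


Formula: Conc = salt / (water + salt) * 100
Substituting: Conc = 14.8170 / (57.8680 + 14.8170) * 100
Result: 20.3852 %


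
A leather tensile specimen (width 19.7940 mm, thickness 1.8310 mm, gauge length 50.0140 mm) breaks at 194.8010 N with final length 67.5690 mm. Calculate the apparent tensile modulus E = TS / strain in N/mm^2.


TS = F / (w * t) = 194.8010 / (19.7940 * 1.8310) = 5.3749 N/mm^2
strain = (Lf - L0) / L0 = (67.5690 - 50.0140) / 50.0140 = 0.3510
E = TS / strain = 5.3749 / 0.3510 = 15.3130 N/mm^2


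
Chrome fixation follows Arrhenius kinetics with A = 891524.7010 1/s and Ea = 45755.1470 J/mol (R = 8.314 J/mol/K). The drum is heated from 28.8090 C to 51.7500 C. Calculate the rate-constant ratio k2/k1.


T1 = 28.8090 + 273.15 = 301.9590 K; T2 = 51.7500 + 273.15 = 324.9000 K
k1 = A * exp(-Ea/(R*T1)) = 891524.7010 * exp(-45755.1470/(8.314*301.9590)) = 0.0108356 1/s
k2 = A * exp(-Ea/(R*T2)) = 891524.7010 * exp(-45755.1470/(8.314*324.9000)) = 0.0392416 1/s
k2/k1 = 0.0392416 / 0.0108356 = 3.6215


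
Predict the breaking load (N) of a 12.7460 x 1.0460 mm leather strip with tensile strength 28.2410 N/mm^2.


Formula: F = TS * w * t
Substituting: F = 28.2410 * 12.7460 * 1.0460
Result: 376.5179 N


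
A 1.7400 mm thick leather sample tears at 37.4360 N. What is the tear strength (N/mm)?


Formula: Tear strength = force / thickness
Substituting: Tear strength = 37.4360 / 1.7400
Result: 21.5149 N/mm


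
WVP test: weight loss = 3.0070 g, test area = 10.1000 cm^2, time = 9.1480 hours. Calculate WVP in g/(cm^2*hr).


Formula: WVP = loss / (area * time)
Substituting: WVP = 3.0070 / (10.1000 * 9.1480)
Result: 0.0325451 g/(cm^2*hr)


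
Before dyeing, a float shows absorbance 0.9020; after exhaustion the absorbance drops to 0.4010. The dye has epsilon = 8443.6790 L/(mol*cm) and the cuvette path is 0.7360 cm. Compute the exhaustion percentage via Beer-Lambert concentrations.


c_initial = A_i / (epsilon * l) = 0.9020 / (8443.6790 * 0.7360) = 1.4514e-04 mol/L
c_final = A_f / (epsilon * l) = 0.4010 / (8443.6790 * 0.7360) = 6.4526e-05 mol/L
Exhaustion = (c_initial - c_final) / c_initial * 100 = (1.4514e-04 - 6.4526e-05) / 1.4514e-04 * 100 = 55.5432 %


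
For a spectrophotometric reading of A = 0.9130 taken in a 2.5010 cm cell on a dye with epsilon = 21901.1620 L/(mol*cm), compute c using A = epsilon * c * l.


Formula: c = A / (epsilon * l)
Substituting: c = 0.9130 / (21901.1620 * 2.5010)
Result: 1.6668e-05 mol/L


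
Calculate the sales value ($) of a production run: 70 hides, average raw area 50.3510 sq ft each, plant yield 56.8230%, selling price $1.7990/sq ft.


Raw_total = N * avg_area = 70 * 50.3510 = 3524.5700 sq ft
Finished = Raw_total * yield / 100 = 3524.5700 * 56.8230 / 100 = 2002.7664 sq ft
Value = Finished * price = 2002.7664 * 1.7990 = 3602.9768 $


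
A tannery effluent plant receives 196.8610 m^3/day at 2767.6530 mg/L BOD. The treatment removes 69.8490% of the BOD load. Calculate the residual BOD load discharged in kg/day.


Load_in = volume * conc / 1000 = 196.8610 * 2767.6530 / 1000 = 544.8429 kg/day
Removed = Load_in * eff / 100 = 544.8429 * 69.8490 / 100 = 380.5673 kg/day
Load_out = Load_in - Removed = 544.8429 - 380.5673 = 164.2756 kg/day


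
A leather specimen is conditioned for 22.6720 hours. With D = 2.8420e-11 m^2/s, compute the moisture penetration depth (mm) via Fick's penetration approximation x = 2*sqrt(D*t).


t = 22.6720 hr * 3600 = 81619.2000 s
D * t = 2.8420e-11 * 81619.2000 = 2.3196e-06
x = 2 * sqrt(D*t) = 2 * sqrt(2.3196e-06) = 0.00304606 m = 3.0461 mm


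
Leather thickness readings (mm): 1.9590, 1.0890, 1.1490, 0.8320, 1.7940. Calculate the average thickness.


Formula: Average = sum / n
Substituting: Average = 6.8230 / 5
Result: 1.3646 mm


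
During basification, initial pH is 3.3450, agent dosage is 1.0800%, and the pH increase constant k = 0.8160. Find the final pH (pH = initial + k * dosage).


Formula: pH_final = pH_initial + k * base_pct
Substituting: pH_final = 3.3450 + 0.8160 * 1.0800
Result: 4.2263


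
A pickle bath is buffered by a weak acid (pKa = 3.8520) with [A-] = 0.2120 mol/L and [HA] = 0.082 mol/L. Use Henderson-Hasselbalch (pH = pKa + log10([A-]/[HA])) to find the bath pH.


ratio = [A-] / [HA] = 0.2120 / 0.082 = 2.5854
log10(ratio) = 0.4125
pH = pKa + log10(ratio) = 3.8520 + 0.4125 = 4.2645


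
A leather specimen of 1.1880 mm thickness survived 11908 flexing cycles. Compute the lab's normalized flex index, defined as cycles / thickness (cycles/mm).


Formula: Index = cycles / thickness
Substituting: Index = 11908 / 1.1880
Result: 10023.5690 cycles/mm


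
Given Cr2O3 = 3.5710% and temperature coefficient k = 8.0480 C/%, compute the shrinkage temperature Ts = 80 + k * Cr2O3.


Formula: Ts = 80 + k * Cr2O3
Substituting: Ts = 80 + 8.0480 * 3.5710
Result: 108.7394 C


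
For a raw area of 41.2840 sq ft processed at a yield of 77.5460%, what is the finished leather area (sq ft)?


Formula: finished = raw * yield / 100
Substituting: finished = 41.2840 * 77.5460 / 100
Result: 32.0141 sq ft


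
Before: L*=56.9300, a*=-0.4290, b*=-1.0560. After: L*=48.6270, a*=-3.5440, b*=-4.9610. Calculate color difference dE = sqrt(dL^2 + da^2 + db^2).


dL = -8.3030, da = -3.1150, db = -3.9050
dE = sqrt((-8.3030)^2 + (-3.1150)^2 + (-3.9050)^2) = 9.6898


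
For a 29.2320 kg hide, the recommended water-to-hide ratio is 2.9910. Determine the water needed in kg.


Formula: Water = hide_weight * ratio
Substituting: Water = 29.2320 * 2.9910
Result: 87.4329 kg


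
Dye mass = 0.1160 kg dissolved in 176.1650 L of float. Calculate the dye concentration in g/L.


Formula: Conc = dye_mass(kg) / volume(L) * 1000
Substituting: Conc = 0.1160 / 176.1650 * 1000
Result: 0.6585 g/L


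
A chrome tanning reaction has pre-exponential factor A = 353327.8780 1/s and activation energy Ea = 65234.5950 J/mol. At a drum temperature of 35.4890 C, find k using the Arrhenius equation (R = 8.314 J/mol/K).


T_K = T_C + 273.15 = 35.4890 + 273.15 = 308.6390 K
exponent = -Ea / (R * T_K) = -65234.5950 / (8.314 * 308.6390) = -25.4224
k = A * exp(exponent) = 353327.8780 * exp(-25.4224) = 3.2163e-06 1/s


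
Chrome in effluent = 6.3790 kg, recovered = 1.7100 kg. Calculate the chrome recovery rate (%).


Formula: Recovery = recovered / input * 100
Substituting: Recovery = 1.7100 / 6.3790 * 100
Result: 26.8067 %


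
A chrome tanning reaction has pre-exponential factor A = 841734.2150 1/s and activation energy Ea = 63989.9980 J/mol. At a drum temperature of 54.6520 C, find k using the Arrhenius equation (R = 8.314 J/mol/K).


T_K = T_C + 273.15 = 54.6520 + 273.15 = 327.8020 K
exponent = -Ea / (R * T_K) = -63989.9980 / (8.314 * 327.8020) = -23.4796
k = A * exp(exponent) = 841734.2150 * exp(-23.4796) = 5.3471e-05 1/s


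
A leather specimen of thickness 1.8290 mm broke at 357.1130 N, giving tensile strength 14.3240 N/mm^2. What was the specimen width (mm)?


Formula: w = F / (TS * t)
Substituting: w = 357.1130 / (14.3240 * 1.8290)
Result: 13.6310 mm


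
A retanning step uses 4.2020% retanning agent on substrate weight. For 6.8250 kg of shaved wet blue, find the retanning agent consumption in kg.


Formula: Retan = substrate * pct / 100
Substituting: Retan = 6.8250 * 4.2020 / 100
Result: 0.2868 kg


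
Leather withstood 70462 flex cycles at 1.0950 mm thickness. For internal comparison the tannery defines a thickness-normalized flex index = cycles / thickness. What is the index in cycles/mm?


Formula: Index = cycles / thickness
Substituting: Index = 70462 / 1.0950
Result: 64348.8584 cycles/mm


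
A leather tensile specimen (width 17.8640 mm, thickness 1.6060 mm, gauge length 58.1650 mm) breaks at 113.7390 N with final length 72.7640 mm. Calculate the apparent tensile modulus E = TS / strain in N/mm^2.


TS = F / (w * t) = 113.7390 / (17.8640 * 1.6060) = 3.9645 N/mm^2
strain = (Lf - L0) / L0 = (72.7640 - 58.1650) / 58.1650 = 0.2510
E = TS / strain = 3.9645 / 0.2510 = 15.7952 N/mm^2


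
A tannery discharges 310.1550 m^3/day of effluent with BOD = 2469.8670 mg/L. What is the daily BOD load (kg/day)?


Formula: BOD_load = volume * conc / 1000
Substituting: BOD_load = 310.1550 * 2469.8670 / 1000
Result: 766.0416 kg/day


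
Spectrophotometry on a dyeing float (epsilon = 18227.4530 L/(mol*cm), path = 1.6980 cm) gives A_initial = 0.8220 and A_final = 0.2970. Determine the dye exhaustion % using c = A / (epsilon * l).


c_initial = A_i / (epsilon * l) = 0.8220 / (18227.4530 * 1.6980) = 2.6559e-05 mol/L
c_final = A_f / (epsilon * l) = 0.2970 / (18227.4530 * 1.6980) = 9.5961e-06 mol/L
Exhaustion = (c_initial - c_final) / c_initial * 100 = (2.6559e-05 - 9.5961e-06) / 2.6559e-05 * 100 = 63.8686 %


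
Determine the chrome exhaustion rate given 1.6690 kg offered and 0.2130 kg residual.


Formula: Uptake = (offered - residual) / offered * 100
Substituting: Uptake = (1.6690 - 0.2130) / 1.6690 * 100
Result: 87.2379 %


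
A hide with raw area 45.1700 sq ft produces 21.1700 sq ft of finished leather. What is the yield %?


Formula: Yield = finished / raw * 100
Substituting: Yield = 21.1700 / 45.1700 * 100
Result: 46.8674 %


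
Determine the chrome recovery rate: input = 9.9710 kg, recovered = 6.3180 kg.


Formula: Recovery = recovered / input * 100
Substituting: Recovery = 6.3180 / 9.9710 * 100
Result: 63.3638 %


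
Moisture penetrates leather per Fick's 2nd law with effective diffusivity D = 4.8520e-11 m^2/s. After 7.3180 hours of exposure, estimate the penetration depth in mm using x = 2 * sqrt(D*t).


t = 7.3180 hr * 3600 = 26344.8000 s
D * t = 4.8520e-11 * 26344.8000 = 1.2782e-06
x = 2 * sqrt(D*t) = 2 * sqrt(1.2782e-06) = 0.00226119 m = 2.2612 mm


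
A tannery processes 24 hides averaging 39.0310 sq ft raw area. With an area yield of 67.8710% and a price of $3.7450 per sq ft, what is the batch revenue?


Raw_total = N * avg_area = 24 * 39.0310 = 936.7440 sq ft
Finished = Raw_total * yield / 100 = 936.7440 * 67.8710 / 100 = 635.7775 sq ft
Value = Finished * price = 635.7775 * 3.7450 = 2380.9868 $


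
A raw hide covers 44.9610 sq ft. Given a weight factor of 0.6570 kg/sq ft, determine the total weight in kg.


Formula: Weight = area * weight_per_sqft
Substituting: Weight = 44.9610 * 0.6570
Result: 29.5394 kg


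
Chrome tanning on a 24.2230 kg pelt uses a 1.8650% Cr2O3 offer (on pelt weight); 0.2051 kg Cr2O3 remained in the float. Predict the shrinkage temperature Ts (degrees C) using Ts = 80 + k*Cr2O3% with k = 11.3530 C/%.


Offered = pelt * offer_pct / 100 = 24.2230 * 1.8650 / 100 = 0.4518 kg
Uptake = offered - residual = 0.4518 - 0.2051 = 0.2467 kg
Cr2O3% on pelt = uptake / pelt * 100 = 0.2467 / 24.2230 * 100 = 1.0183 %
Ts = 80 + k * Cr2O3% = 80 + 11.3530 * 1.0183 = 91.5606 C


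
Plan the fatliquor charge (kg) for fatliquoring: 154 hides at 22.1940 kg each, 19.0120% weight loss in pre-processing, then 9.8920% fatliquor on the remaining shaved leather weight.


Total_raw = N * avg_wt = 154 * 22.1940 = 3417.8760 kg
Substrate = Total_raw * (1 - loss/100) = 3417.8760 * (1 - 19.0120/100) = 2768.0694 kg
Fat = Substrate * pct / 100 = 2768.0694 * 9.8920 / 100 = 273.8174 kg


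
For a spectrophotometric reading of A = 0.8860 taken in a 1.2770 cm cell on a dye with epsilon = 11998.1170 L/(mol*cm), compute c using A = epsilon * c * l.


Formula: c = A / (epsilon * l)
Substituting: c = 0.8860 / (11998.1170 * 1.2770)
Result: 5.7827e-05 mol/L


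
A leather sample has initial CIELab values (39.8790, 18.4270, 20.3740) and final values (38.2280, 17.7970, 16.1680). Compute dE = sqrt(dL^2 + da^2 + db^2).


dL = -1.6510, da = -0.6300, db = -4.2060
dE = sqrt((-1.6510)^2 + (-0.6300)^2 + (-4.2060)^2) = 4.5621


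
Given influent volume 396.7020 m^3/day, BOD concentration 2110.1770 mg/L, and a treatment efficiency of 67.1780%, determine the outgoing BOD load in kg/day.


Load_in = volume * conc / 1000 = 396.7020 * 2110.1770 / 1000 = 837.1114 kg/day
Removed = Load_in * eff / 100 = 837.1114 * 67.1780 / 100 = 562.3547 kg/day
Load_out = Load_in - Removed = 837.1114 - 562.3547 = 274.7567 kg/day


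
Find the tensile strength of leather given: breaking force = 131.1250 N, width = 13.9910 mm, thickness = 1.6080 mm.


Formula: TS = force / (width * thickness)
Substituting: TS = 131.1250 / (13.9910 * 1.6080)
Result: 5.8284 N/mm^2


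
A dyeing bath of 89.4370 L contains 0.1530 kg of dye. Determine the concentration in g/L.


Formula: Conc = dye_mass(kg) / volume(L) * 1000
Substituting: Conc = 0.1530 / 89.4370 * 1000
Result: 1.7107 g/L


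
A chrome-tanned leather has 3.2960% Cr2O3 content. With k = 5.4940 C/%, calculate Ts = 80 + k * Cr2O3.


Formula: Ts = 80 + k * Cr2O3
Substituting: Ts = 80 + 5.4940 * 3.2960
Result: 98.1082 C


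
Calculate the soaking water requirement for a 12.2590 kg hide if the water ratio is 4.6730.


Formula: Water = hide_weight * ratio
Substituting: Water = 12.2590 * 4.6730
Result: 57.2863 kg


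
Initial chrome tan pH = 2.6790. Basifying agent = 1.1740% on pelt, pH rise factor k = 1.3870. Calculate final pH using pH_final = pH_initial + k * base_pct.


Formula: pH_final = pH_initial + k * base_pct
Substituting: pH_final = 2.6790 + 1.3870 * 1.1740
Result: 4.3073


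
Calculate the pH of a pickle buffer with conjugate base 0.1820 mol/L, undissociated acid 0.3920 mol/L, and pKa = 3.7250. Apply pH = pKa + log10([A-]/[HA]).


ratio = [A-] / [HA] = 0.1820 / 0.3920 = 0.4643
log10(ratio) = -0.3332
pH = pKa + log10(ratio) = 3.7250 - 0.3332 = 3.3918


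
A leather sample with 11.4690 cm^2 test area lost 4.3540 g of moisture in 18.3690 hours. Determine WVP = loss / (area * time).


Formula: WVP = loss / (area * time)
Substituting: WVP = 4.3540 / (11.4690 * 18.3690)
Result: 0.020667 g/(cm^2*hr)


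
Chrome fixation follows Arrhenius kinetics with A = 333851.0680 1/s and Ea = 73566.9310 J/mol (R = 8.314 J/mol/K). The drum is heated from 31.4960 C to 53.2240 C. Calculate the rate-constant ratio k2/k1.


T1 = 31.4960 + 273.15 = 304.6460 K; T2 = 53.2240 + 273.15 = 326.3740 K
k1 = A * exp(-Ea/(R*T1)) = 333851.0680 * exp(-73566.9310/(8.314*304.6460)) = 8.1153e-08 1/s
k2 = A * exp(-Ea/(R*T2)) = 333851.0680 * exp(-73566.9310/(8.314*326.3740)) = 5.6115e-07 1/s
k2/k1 = 5.6115e-07 / 8.1153e-08 = 6.9148


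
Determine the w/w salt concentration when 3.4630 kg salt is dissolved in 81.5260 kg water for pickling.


Formula: Conc = salt / (water + salt) * 100
Substituting: Conc = 3.4630 / (81.5260 + 3.4630) * 100
Result: 4.0746 %


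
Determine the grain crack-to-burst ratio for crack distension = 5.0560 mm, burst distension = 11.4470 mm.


Formula: Ratio = crack / burst
Substituting: Ratio = 5.0560 / 11.4470
Result: 0.4417


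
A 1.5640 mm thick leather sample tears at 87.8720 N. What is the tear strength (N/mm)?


Formula: Tear strength = force / thickness
Substituting: Tear strength = 87.8720 / 1.5640
Result: 56.1841 N/mm


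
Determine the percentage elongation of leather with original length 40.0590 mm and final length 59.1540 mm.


Formula: Elongation = (Lf - L0) / L0 * 100
Substituting: Elongation = (59.1540 - 40.0590) / 40.0590 * 100
Result: 47.6672 %


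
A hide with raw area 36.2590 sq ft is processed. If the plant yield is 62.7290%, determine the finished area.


Formula: finished = raw * yield / 100
Substituting: finished = 36.2590 * 62.7290 / 100
Result: 22.7449 sq ft


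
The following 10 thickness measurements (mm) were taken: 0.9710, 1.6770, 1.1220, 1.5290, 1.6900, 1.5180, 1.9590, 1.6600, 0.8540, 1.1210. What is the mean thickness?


Formula: Average = sum / n
Substituting: Average = 14.1010 / 10
Result: 1.4101 mm


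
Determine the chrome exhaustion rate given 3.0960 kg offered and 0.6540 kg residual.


Formula: Uptake = (offered - residual) / offered * 100
Substituting: Uptake = (3.0960 - 0.6540) / 3.0960 * 100
Result: 78.8760 %


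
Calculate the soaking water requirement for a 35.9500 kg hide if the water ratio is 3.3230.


Formula: Water = hide_weight * ratio
Substituting: Water = 35.9500 * 3.3230
Result: 119.4619 kg


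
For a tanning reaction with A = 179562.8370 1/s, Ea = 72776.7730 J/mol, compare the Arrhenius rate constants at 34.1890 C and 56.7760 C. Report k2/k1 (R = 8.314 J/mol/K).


T1 = 34.1890 + 273.15 = 307.3390 K; T2 = 56.7760 + 273.15 = 329.9260 K
k1 = A * exp(-Ea/(R*T1)) = 179562.8370 * exp(-72776.7730/(8.314*307.3390)) = 7.6700e-08 1/s
k2 = A * exp(-Ea/(R*T2)) = 179562.8370 * exp(-72776.7730/(8.314*329.9260)) = 5.3903e-07 1/s
k2/k1 = 5.3903e-07 / 7.6700e-08 = 7.0278


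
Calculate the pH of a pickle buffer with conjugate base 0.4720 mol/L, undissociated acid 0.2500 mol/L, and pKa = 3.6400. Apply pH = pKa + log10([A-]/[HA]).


ratio = [A-] / [HA] = 0.4720 / 0.2500 = 1.8880
log10(ratio) = 0.2760
pH = pKa + log10(ratio) = 3.6400 + 0.2760 = 3.9160


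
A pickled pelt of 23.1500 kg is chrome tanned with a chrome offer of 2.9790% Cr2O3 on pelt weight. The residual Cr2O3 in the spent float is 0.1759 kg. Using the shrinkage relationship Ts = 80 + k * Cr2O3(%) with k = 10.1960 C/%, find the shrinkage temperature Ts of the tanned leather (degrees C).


Offered = pelt * offer_pct / 100 = 23.1500 * 2.9790 / 100 = 0.6896 kg
Uptake = offered - residual = 0.6896 - 0.1759 = 0.5137 kg
Cr2O3% on pelt = uptake / pelt * 100 = 0.5137 / 23.1500 * 100 = 2.2192 %
Ts = 80 + k * Cr2O3% = 80 + 10.1960 * 2.2192 = 102.6267 C
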